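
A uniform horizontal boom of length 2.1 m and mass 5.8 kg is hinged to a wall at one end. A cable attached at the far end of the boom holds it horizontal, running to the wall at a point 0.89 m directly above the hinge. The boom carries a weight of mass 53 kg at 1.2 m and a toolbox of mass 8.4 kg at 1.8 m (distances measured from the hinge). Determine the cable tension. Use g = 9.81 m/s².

Take moments about the hinge.
Beam weight: 5.8 × 9.81 = 56.9 N down at 1.05 m → arm 1.05 m, τ = 56.9 × 1.05 = 59.75 N·m clockwise.
Weight: 53 × 9.81 = 519.9 N down at 1.2 m → arm 1.2 m, τ = 519.9 × 1.2 = 623.9 N·m clockwise.
Toolbox: 8.4 × 9.81 = 82.4 N down at 1.8 m → arm 1.8 m, τ = 82.4 × 1.8 = 148.3 N·m clockwise.
Total clockwise load moment = 832 N·m.
The cable tension T acts at 2.1 m; only its component perpendicular to the boom, T sinθ, produces torque. sinθ = h/√(h²+d²) = 0.89/√(0.89²+2.1²) = 0.3902.
For rotational equilibrium, T × 2.1 × 0.3902 = 832, so T = 832 / 0.8194 = 1020 N.

T ≈ 1020 N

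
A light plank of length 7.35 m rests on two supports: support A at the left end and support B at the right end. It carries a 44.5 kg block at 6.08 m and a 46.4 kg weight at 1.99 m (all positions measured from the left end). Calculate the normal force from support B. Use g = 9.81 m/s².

Choose support A as the axis so its reaction then has zero moment arm.
Block: 44.5 × 9.81 = 436.5 N down at 6.08 m → arm 6.08 m, τ = 436.5 × 6.08 = 2654 N·m clockwise.
Weight: 46.4 × 9.81 = 455.2 N down at 1.99 m → arm 1.99 m, τ = 455.2 × 1.99 = 905.8 N·m clockwise.
Net load moment about support A = 3560 N·m clockwise.
Reaction R at support B is upward at 7.35 m, arm 7.35 m → moment R × 7.35 counterclockwise.
Balancing moments: R × 7.35 = 3560, giving R = 484 N.

R_B ≈ 484 N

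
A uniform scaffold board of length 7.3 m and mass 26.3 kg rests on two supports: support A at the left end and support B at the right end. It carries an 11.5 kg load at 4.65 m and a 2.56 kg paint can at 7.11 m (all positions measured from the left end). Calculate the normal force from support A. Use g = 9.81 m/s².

About support B:
Beam weight: 26.3 × 9.81 = 258 N down at 3.65 m → arm 3.65 m, τ = 258 × 3.65 = 941.7 N·m counterclockwise.
Load: 11.5 × 9.81 = 112.8 N down at 4.65 m → arm 2.65 m, τ = 112.8 × 2.65 = 298.9 N·m counterclockwise.
Paint can: 2.56 × 9.81 = 25.11 N down at 7.11 m → arm 0.19 m, τ = 25.11 × 0.19 = 4.771 N·m counterclockwise.
Net load moment about support B = 1245 N·m counterclockwise.
Reaction R at support A is upward at 0 m, arm 7.3 m → moment R × 7.3 clockwise.
Setting net torque to zero: R × 7.3 = 1245 → R = 171 N.

R_A ≈ 171 N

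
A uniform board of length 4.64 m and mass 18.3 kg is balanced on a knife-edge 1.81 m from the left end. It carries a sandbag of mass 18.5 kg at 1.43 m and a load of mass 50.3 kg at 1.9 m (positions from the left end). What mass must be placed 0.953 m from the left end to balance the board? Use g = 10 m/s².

m ≈ 7.97 kg

Take moments about the knife-edge (at 1.81 m from the left end).
Beam weight: 18.3 × 10 = 183 N down at 2.32 m → arm 0.51 m, τ = 183 × 0.51 = 93.33 N·m clockwise.
Sandbag: 18.5 × 10 = 185 N down at 1.43 m → arm 0.38 m, τ = 185 × 0.38 = 70.3 N·m counterclockwise.
Load: 50.3 × 10 = 503 N down at 1.9 m → arm 0.09 m, τ = 503 × 0.09 = 45.27 N·m clockwise.
Net moment of known loads = 68.3 N·m clockwise.
An unknown mass m at 0.953 m has arm 0.857 m; its moment is m·g·0.857 counterclockwise.
For rotational equilibrium, m × 10 × 0.857 = 68.3, so m = 68.3 / (10 × 0.857) = 7.97 kg.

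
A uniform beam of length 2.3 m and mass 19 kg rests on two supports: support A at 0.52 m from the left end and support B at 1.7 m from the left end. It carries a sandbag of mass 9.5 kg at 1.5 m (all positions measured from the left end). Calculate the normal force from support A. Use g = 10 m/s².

Take moments about support B.
Beam weight: 19 × 10 = 190 N down at 1.15 m → arm 0.55 m, τ = 190 × 0.55 = 104.5 N·m counterclockwise.
Sandbag: 9.5 × 10 = 95 N down at 1.5 m → arm 0.2 m, τ = 95 × 0.2 = 19 N·m counterclockwise.
Net load moment about support B = 123.5 N·m counterclockwise.
Reaction R at support A is upward at 0.52 m, arm 1.18 m → moment R × 1.18 clockwise.
Balancing moments: R × 1.18 = 123.5, giving R = 105 N.

R_A ≈ 105 N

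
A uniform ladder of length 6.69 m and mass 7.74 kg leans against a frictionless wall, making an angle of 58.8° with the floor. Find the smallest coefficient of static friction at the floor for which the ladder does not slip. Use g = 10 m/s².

Sum moments about the foot of the ladder (the floor normal and friction both act there and drop out).
Ladder weight 7.74×10 = 77.4 N acts at 3.345 m along the ladder; its horizontal arm is 3.345·cos58.8° = 1.733 m → τ = 134.1 N·m clockwise.
Wall normal N acts horizontally at the top; its moment arm is the height L sinθ = 6.69·sin58.8° = 5.722 m, counterclockwise.
For rotational equilibrium, N × 5.722 = 134.1, so N = 23.44 N.
ΣFx = 0 ⇒ f = N_wall = 23.44 N. ΣFy = 0 ⇒ N_floor = 77.4 N.
μ_min = f / N_floor = 23.44 / 77.4 = 0.303.

μ_min ≈ 0.303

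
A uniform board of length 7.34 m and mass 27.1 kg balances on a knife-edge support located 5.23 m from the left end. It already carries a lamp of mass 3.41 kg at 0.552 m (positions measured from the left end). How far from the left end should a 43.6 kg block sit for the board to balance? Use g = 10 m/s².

x ≈ 6.57 m from the left end

About the knife-edge support (at 5.23 m from the left end):
Beam weight: 27.1 × 10 = 271 N down at 3.67 m → arm 1.56 m, τ = 271 × 1.56 = 422.8 N·m counterclockwise.
Lamp: 3.41 × 10 = 34.1 N down at 0.552 m → arm 4.678 m, τ = 34.1 × 4.678 = 159.5 N·m counterclockwise.
Net moment of existing loads = 582.3 N·m counterclockwise.
The block weighs 43.6 × 10 = 436 N and must supply an equal clockwise moment, so its lever arm about the knife-edge support is 582.3 / 436 = 1.34 m.
That puts it at 5.23 + 1.34 = 6.57 m from the left end.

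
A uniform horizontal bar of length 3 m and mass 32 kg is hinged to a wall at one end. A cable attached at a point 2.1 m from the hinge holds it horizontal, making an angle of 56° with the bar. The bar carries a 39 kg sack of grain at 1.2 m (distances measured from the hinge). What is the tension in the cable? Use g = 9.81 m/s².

T ≈ 534 N

Take moments about the hinge.
Beam weight: 32 × 9.81 = 313.9 N down at 1.5 m → arm 1.5 m, τ = 313.9 × 1.5 = 470.8 N·m clockwise.
Sack of grain: 39 × 9.81 = 382.6 N down at 1.2 m → arm 1.2 m, τ = 382.6 × 1.2 = 459.1 N·m clockwise.
Total clockwise load moment = 929.9 N·m.
The cable tension T acts at 2.1 m; only its component perpendicular to the bar, T sinθ, produces torque. sin 56° = 0.829.
Balancing moments: T × 2.1 × 0.829 = 929.9, giving T = 929.9 / 1.741 = 534 N.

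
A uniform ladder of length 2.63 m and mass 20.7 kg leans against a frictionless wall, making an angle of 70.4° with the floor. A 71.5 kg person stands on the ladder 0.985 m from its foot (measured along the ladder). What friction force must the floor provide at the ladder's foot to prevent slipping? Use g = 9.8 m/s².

Taking torques about the foot of the ladder:
Ladder weight 20.7×9.8 = 202.9 N acts at 1.315 m along the ladder; its horizontal arm is 1.315·cos70.4° = 0.4411 m → τ = 89.5 N·m clockwise.
Person: 71.5×9.8 = 700.7 N at 0.985 m → arm 0.3304 m → τ = 231.5 N·m clockwise.
Wall normal N acts horizontally at the top; its moment arm is the height L sinθ = 2.63·sin70.4° = 2.478 m, counterclockwise.
For rotational equilibrium, N × 2.478 = 321, so N = 130 N.
ΣFx = 0: friction at the foot balances the wall's push, so f = N_wall = 130 N.

f ≈ 130 N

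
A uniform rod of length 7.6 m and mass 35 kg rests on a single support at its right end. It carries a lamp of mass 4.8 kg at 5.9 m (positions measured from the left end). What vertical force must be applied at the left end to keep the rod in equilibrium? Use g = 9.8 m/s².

F ≈ 182 N

Take moments about the right end.
Beam weight: 35 × 9.8 = 343 N down at 3.8 m → arm 3.8 m, τ = 343 × 3.8 = 1303 N·m counterclockwise.
Lamp: 4.8 × 9.8 = 47.04 N down at 5.9 m → arm 1.7 m, τ = 47.04 × 1.7 = 79.97 N·m counterclockwise.
Net moment of the loads = 1383 N·m counterclockwise.
The upward force F acts at the left end, arm 7.6 m, giving F × 7.6 clockwise.
Στ = 0 ⇒ F × 7.6 = 1383 ⇒ F = 1383 / 7.6 = 182 N.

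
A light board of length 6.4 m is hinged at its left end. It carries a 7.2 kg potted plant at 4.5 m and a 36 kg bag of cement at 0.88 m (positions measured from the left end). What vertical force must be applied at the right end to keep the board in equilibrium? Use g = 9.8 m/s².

F ≈ 98.1 N

About the left end:
Potted plant: 7.2 × 9.8 = 70.56 N down at 4.5 m → arm 4.5 m, τ = 70.56 × 4.5 = 317.5 N·m clockwise.
Bag of cement: 36 × 9.8 = 352.8 N down at 0.88 m → arm 0.88 m, τ = 352.8 × 0.88 = 310.5 N·m clockwise.
Net moment of the loads = 628 N·m clockwise.
The upward force F acts at the right end, arm 6.4 m, giving F × 6.4 counterclockwise.
Στ = 0 ⇒ F × 6.4 = 628 ⇒ F = 628 / 6.4 = 98.1 N.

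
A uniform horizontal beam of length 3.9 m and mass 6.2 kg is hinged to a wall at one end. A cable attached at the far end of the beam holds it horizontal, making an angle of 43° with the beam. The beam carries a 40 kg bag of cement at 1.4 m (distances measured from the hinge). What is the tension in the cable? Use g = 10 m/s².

T ≈ 256 N

Choose the hinge as the axis so the unknown hinge reaction has zero arm there.
Beam weight: 6.2 × 10 = 62 N down at 1.95 m → arm 1.95 m, τ = 62 × 1.95 = 120.9 N·m clockwise.
Bag of cement: 40 × 10 = 400 N down at 1.4 m → arm 1.4 m, τ = 400 × 1.4 = 560 N·m clockwise.
Total clockwise load moment = 680.9 N·m.
The cable tension T acts at 3.9 m; only its component perpendicular to the beam, T sinθ, produces torque. sin 43° = 0.682.
Balancing moments: T × 3.9 × 0.682 = 680.9, giving T = 680.9 / 2.66 = 256 N.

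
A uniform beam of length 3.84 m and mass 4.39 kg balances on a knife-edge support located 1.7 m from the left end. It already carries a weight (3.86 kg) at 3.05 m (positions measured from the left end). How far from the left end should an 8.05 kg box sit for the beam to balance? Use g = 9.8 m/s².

x ≈ 0.933 m from the left end

Taking torques about the knife-edge support (at 1.7 m from the left end):
Beam weight: 4.39 × 9.8 = 43.02 N down at 1.92 m → arm 0.22 m, τ = 43.02 × 0.22 = 9.464 N·m clockwise.
Weight: 3.86 × 9.8 = 37.83 N down at 3.05 m → arm 1.35 m, τ = 37.83 × 1.35 = 51.07 N·m clockwise.
Net moment of existing loads = 60.53 N·m clockwise.
The box weighs 8.05 × 9.8 = 78.89 N and must supply an equal counterclockwise moment, so its lever arm about the knife-edge support is 60.53 / 78.89 = 0.767 m.
That puts it at 1.7 − 0.767 = 0.933 m from the left end.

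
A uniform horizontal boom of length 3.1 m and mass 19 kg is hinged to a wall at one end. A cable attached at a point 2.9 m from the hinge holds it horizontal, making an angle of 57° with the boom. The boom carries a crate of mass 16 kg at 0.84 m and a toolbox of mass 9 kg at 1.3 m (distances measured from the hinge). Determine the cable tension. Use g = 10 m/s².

Take moments about the hinge.
Beam weight: 19 × 10 = 190 N down at 1.55 m → arm 1.55 m, τ = 190 × 1.55 = 294.5 N·m clockwise.
Crate: 16 × 10 = 160 N down at 0.84 m → arm 0.84 m, τ = 160 × 0.84 = 134.4 N·m clockwise.
Toolbox: 9 × 10 = 90 N down at 1.3 m → arm 1.3 m, τ = 90 × 1.3 = 117 N·m clockwise.
Total clockwise load moment = 545.9 N·m.
The cable tension T acts at 2.9 m; only its component perpendicular to the boom, T sinθ, produces torque. sin 57° = 0.8387.
Balancing moments: T × 2.9 × 0.8387 = 545.9, giving T = 545.9 / 2.432 = 224 N.

T ≈ 224 N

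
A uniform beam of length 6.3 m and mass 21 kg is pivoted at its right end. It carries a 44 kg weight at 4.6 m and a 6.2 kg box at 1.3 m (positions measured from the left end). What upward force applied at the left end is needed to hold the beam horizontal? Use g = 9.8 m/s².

F ≈ 267 N

Taking torques about the right end:
Beam weight: 21 × 9.8 = 205.8 N down at 3.15 m → arm 3.15 m, τ = 205.8 × 3.15 = 648.3 N·m counterclockwise.
Weight: 44 × 9.8 = 431.2 N down at 4.6 m → arm 1.7 m, τ = 431.2 × 1.7 = 733 N·m counterclockwise.
Box: 6.2 × 9.8 = 60.76 N down at 1.3 m → arm 5 m, τ = 60.76 × 5 = 303.8 N·m counterclockwise.
Net moment of the loads = 1685 N·m counterclockwise.
The upward force F acts at the left end, arm 6.3 m, giving F × 6.3 clockwise.
For rotational equilibrium, F × 6.3 = 1685, so F = 1685 / 6.3 = 267 N.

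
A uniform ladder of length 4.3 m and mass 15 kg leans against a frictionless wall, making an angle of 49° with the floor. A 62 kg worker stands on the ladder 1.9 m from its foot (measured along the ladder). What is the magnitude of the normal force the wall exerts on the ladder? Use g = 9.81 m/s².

Choose the foot of the ladder as the axis so the floor normal and friction both act there and drop out.
Ladder weight 15×9.81 = 147.2 N acts at 2.15 m along the ladder; its horizontal arm is 2.15·cos49° = 1.411 m → τ = 207.7 N·m clockwise.
Worker: 62×9.81 = 608.2 N at 1.9 m → arm 1.247 m → τ = 758.4 N·m clockwise.
Wall normal N acts horizontally at the top; its moment arm is the height L sinθ = 4.3·sin49° = 3.245 m, counterclockwise.
For rotational equilibrium, N × 3.245 = 966.1, so N = 298 N.

N_wall ≈ 298 N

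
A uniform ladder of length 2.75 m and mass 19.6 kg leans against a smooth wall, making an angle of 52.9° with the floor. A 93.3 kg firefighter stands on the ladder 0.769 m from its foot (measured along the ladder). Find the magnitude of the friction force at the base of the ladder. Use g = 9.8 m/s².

Choose the foot of the ladder as the axis so the floor normal and friction both act there and drop out.
Ladder weight 19.6×9.8 = 192.1 N acts at 1.375 m along the ladder; its horizontal arm is 1.375·cos52.9° = 0.8294 m → τ = 159.3 N·m clockwise.
Firefighter: 93.3×9.8 = 914.3 N at 0.769 m → arm 0.4639 m → τ = 424.1 N·m clockwise.
Wall normal N acts horizontally at the top; its moment arm is the height L sinθ = 2.75·sin52.9° = 2.193 m, counterclockwise.
Balancing moments: N × 2.193 = 583.4, giving N = 266 N.
ΣFx = 0: friction at the foot balances the wall's push, so f = N_wall = 266 N.

f ≈ 266 N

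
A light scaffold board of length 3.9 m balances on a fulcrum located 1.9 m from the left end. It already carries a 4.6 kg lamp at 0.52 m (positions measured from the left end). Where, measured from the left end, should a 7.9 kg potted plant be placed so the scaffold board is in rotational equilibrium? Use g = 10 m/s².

Take moments about the fulcrum (at 1.9 m from the left end).
Lamp: 4.6 × 10 = 46 N down at 0.52 m → arm 1.38 m, τ = 46 × 1.38 = 63.48 N·m counterclockwise.
Net moment of existing loads = 63.48 N·m counterclockwise.
The potted plant weighs 7.9 × 10 = 79 N and must supply an equal clockwise moment, so its lever arm about the fulcrum is 63.48 / 79 = 0.804 m.
That puts it at 1.9 + 0.804 = 2.7 m from the left end.

x ≈ 2.7 m from the left end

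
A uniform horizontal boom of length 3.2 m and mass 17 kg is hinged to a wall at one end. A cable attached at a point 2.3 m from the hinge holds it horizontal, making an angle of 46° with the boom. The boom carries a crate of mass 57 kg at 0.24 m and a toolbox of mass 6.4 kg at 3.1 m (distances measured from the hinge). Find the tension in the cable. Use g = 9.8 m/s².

T ≈ 360 N

Sum moments about the hinge (the unknown hinge reaction has zero arm there).
Beam weight: 17 × 9.8 = 166.6 N down at 1.6 m → arm 1.6 m, τ = 166.6 × 1.6 = 266.6 N·m clockwise.
Crate: 57 × 9.8 = 558.6 N down at 0.24 m → arm 0.24 m, τ = 558.6 × 0.24 = 134.1 N·m clockwise.
Toolbox: 6.4 × 9.8 = 62.72 N down at 3.1 m → arm 3.1 m, τ = 62.72 × 3.1 = 194.4 N·m clockwise.
Total clockwise load moment = 595.1 N·m.
The cable tension T acts at 2.3 m; only its component perpendicular to the boom, T sinθ, produces torque. sin 46° = 0.7193.
Setting net torque to zero: T × 2.3 × 0.7193 = 595.1 → T = 595.1 / 1.654 = 360 N.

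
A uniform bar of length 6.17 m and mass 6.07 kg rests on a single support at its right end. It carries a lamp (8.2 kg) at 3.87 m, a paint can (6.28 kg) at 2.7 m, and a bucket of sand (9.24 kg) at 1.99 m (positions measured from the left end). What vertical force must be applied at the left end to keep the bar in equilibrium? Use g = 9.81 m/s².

Take moments about the right end.
Beam weight: 6.07 × 9.81 = 59.55 N down at 3.085 m → arm 3.085 m, τ = 59.55 × 3.085 = 183.7 N·m counterclockwise.
Lamp: 8.2 × 9.81 = 80.44 N down at 3.87 m → arm 2.3 m, τ = 80.44 × 2.3 = 185 N·m counterclockwise.
Paint can: 6.28 × 9.81 = 61.61 N down at 2.7 m → arm 3.47 m, τ = 61.61 × 3.47 = 213.8 N·m counterclockwise.
Bucket of sand: 9.24 × 9.81 = 90.64 N down at 1.99 m → arm 4.18 m, τ = 90.64 × 4.18 = 378.9 N·m counterclockwise.
Net moment of the loads = 961.4 N·m counterclockwise.
The upward force F acts at the left end, arm 6.17 m, giving F × 6.17 clockwise.
Στ = 0 ⇒ F × 6.17 = 961.4 ⇒ F = 961.4 / 6.17 = 156 N.

F ≈ 156 N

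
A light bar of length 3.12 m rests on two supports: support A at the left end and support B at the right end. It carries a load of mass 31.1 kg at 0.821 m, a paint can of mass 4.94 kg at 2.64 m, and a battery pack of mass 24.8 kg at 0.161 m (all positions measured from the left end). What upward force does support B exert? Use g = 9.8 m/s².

R_B ≈ 134 N

Sum moments about support A (its reaction then has zero moment arm).
Load: 31.1 × 9.8 = 304.8 N down at 0.821 m → arm 0.821 m, τ = 304.8 × 0.821 = 250.2 N·m clockwise.
Paint can: 4.94 × 9.8 = 48.41 N down at 2.64 m → arm 2.64 m, τ = 48.41 × 2.64 = 127.8 N·m clockwise.
Battery pack: 24.8 × 9.8 = 243 N down at 0.161 m → arm 0.161 m, τ = 243 × 0.161 = 39.12 N·m clockwise.
Net load moment about support A = 417.1 N·m clockwise.
Reaction R at support B is upward at 3.12 m, arm 3.12 m → moment R × 3.12 counterclockwise.
Balancing moments: R × 3.12 = 417.1, giving R = 134 N.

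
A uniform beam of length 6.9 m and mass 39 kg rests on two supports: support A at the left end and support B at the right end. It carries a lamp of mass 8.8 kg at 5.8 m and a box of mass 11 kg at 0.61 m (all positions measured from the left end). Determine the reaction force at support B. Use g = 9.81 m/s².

Sum moments about support A (its reaction then has zero moment arm).
Beam weight: 39 × 9.81 = 382.6 N down at 3.45 m → arm 3.45 m, τ = 382.6 × 3.45 = 1320 N·m clockwise.
Lamp: 8.8 × 9.81 = 86.33 N down at 5.8 m → arm 5.8 m, τ = 86.33 × 5.8 = 500.7 N·m clockwise.
Box: 11 × 9.81 = 107.9 N down at 0.61 m → arm 0.61 m, τ = 107.9 × 0.61 = 65.82 N·m clockwise.
Net load moment about support A = 1887 N·m clockwise.
Reaction R at support B is upward at 6.9 m, arm 6.9 m → moment R × 6.9 counterclockwise.
Στ = 0 ⇒ R × 6.9 = 1887 ⇒ R = 273 N.

R_B ≈ 273 N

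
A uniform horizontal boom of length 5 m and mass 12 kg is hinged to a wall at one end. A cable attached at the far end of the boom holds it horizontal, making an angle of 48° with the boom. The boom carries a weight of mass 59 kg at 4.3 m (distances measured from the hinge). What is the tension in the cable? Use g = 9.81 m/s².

Take moments about the hinge.
Beam weight: 12 × 9.81 = 117.7 N down at 2.5 m → arm 2.5 m, τ = 117.7 × 2.5 = 294.2 N·m clockwise.
Weight: 59 × 9.81 = 578.8 N down at 4.3 m → arm 4.3 m, τ = 578.8 × 4.3 = 2489 N·m clockwise.
Total clockwise load moment = 2783 N·m.
The cable tension T acts at 5 m; only its component perpendicular to the boom, T sinθ, produces torque. sin 48° = 0.7431.
For rotational equilibrium, T × 5 × 0.7431 = 2783, so T = 2783 / 3.716 = 749 N.

T ≈ 749 N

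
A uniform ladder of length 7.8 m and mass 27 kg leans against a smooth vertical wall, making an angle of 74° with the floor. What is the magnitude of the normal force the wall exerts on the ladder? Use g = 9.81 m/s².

N_wall ≈ 38 N

Choose the foot of the ladder as the axis so the floor normal and friction both act there and drop out.
Ladder weight 27×9.81 = 264.9 N acts at 3.9 m along the ladder; its horizontal arm is 3.9·cos74° = 1.075 m → τ = 284.8 N·m clockwise.
Wall normal N acts horizontally at the top; its moment arm is the height L sinθ = 7.8·sin74° = 7.498 m, counterclockwise.
Balancing moments: N × 7.498 = 284.8, giving N = 38 N.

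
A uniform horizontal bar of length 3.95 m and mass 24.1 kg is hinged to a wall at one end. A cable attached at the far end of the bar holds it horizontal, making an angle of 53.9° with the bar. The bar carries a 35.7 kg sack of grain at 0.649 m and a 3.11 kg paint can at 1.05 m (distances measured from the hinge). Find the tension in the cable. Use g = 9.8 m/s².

About the hinge:
Beam weight: 24.1 × 9.8 = 236.2 N down at 1.975 m → arm 1.975 m, τ = 236.2 × 1.975 = 466.5 N·m clockwise.
Sack of grain: 35.7 × 9.8 = 349.9 N down at 0.649 m → arm 0.649 m, τ = 349.9 × 0.649 = 227.1 N·m clockwise.
Paint can: 3.11 × 9.8 = 30.48 N down at 1.05 m → arm 1.05 m, τ = 30.48 × 1.05 = 32 N·m clockwise.
Total clockwise load moment = 725.6 N·m.
The cable tension T acts at 3.95 m; only its component perpendicular to the bar, T sinθ, produces torque. sin 53.9° = 0.808.
Setting net torque to zero: T × 3.95 × 0.808 = 725.6 → T = 725.6 / 3.192 = 227 N.

T ≈ 227 N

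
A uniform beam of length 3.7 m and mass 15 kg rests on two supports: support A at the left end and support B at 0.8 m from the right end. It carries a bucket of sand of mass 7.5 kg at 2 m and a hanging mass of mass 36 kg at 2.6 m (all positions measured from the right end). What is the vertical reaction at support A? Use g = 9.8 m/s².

About support B:
Beam weight: 15 × 9.8 = 147 N down at 1.85 m → arm 1.05 m, τ = 147 × 1.05 = 154.3 N·m counterclockwise.
Bucket of sand: 7.5 × 9.8 = 73.5 N down at 2 m → arm 1.2 m, τ = 73.5 × 1.2 = 88.2 N·m counterclockwise.
Hanging mass: 36 × 9.8 = 352.8 N down at 2.6 m → arm 1.8 m, τ = 352.8 × 1.8 = 635 N·m counterclockwise.
Net load moment about support B = 877.5 N·m counterclockwise.
Reaction R at support A is upward at 3.7 m, arm 2.9 m → moment R × 2.9 clockwise.
For rotational equilibrium, R × 2.9 = 877.5, so R = 303 N.

R_A ≈ 303 N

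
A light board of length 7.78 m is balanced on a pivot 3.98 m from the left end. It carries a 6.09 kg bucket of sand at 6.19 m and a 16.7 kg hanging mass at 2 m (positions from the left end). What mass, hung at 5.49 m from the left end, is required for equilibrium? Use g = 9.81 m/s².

Sum moments about the pivot (at 3.98 m from the left end) (the support reaction has zero arm there).
Bucket of sand: 6.09 × 9.81 = 59.74 N down at 6.19 m → arm 2.21 m, τ = 59.74 × 2.21 = 132 N·m clockwise.
Hanging mass: 16.7 × 9.81 = 163.8 N down at 2 m → arm 1.98 m, τ = 163.8 × 1.98 = 324.3 N·m counterclockwise.
Net moment of known loads = 192.3 N·m counterclockwise.
An unknown mass m at 5.49 m has arm 1.51 m; its moment is m·g·1.51 clockwise.
Στ = 0 ⇒ m × 9.81 × 1.51 = 192.3 ⇒ m = 192.3 / (9.81 × 1.51) = 13 kg.

m ≈ 13 kg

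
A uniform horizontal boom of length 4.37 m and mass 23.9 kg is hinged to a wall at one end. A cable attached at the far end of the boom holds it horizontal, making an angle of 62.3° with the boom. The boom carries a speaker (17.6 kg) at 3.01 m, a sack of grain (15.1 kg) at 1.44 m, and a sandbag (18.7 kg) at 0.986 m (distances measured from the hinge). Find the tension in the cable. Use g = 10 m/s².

Sum moments about the hinge (the unknown hinge reaction has zero arm there).
Beam weight: 23.9 × 10 = 239 N down at 2.185 m → arm 2.185 m, τ = 239 × 2.185 = 522.2 N·m clockwise.
Speaker: 17.6 × 10 = 176 N down at 3.01 m → arm 3.01 m, τ = 176 × 3.01 = 529.8 N·m clockwise.
Sack of grain: 15.1 × 10 = 151 N down at 1.44 m → arm 1.44 m, τ = 151 × 1.44 = 217.4 N·m clockwise.
Sandbag: 18.7 × 10 = 187 N down at 0.986 m → arm 0.986 m, τ = 187 × 0.986 = 184.4 N·m clockwise.
Total clockwise load moment = 1454 N·m.
The cable tension T acts at 4.37 m; only its component perpendicular to the boom, T sinθ, produces torque. sin 62.3° = 0.8854.
Στ = 0 ⇒ T × 4.37 × 0.8854 = 1454 ⇒ T = 1454 / 3.869 = 376 N.

T ≈ 376 N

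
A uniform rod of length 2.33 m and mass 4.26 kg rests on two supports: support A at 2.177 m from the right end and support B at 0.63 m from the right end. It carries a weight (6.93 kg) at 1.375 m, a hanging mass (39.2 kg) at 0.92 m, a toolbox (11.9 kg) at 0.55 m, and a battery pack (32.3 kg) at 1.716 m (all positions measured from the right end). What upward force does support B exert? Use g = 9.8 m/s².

R_B ≈ 592 N

Sum moments about support A (its reaction then has zero moment arm).
Beam weight: 4.26 × 9.8 = 41.75 N down at 1.165 m → arm 1.012 m, τ = 41.75 × 1.012 = 42.25 N·m clockwise.
Weight: 6.93 × 9.8 = 67.91 N down at 1.375 m → arm 0.802 m, τ = 67.91 × 0.802 = 54.46 N·m clockwise.
Hanging mass: 39.2 × 9.8 = 384.2 N down at 0.92 m → arm 1.257 m, τ = 384.2 × 1.257 = 482.9 N·m clockwise.
Toolbox: 11.9 × 9.8 = 116.6 N down at 0.55 m → arm 1.627 m, τ = 116.6 × 1.627 = 189.7 N·m clockwise.
Battery pack: 32.3 × 9.8 = 316.5 N down at 1.716 m → arm 0.461 m, τ = 316.5 × 0.461 = 145.9 N·m clockwise.
Net load moment about support A = 915.2 N·m clockwise.
Reaction R at support B is upward at 0.63 m, arm 1.547 m → moment R × 1.547 counterclockwise.
For rotational equilibrium, R × 1.547 = 915.2, so R = 592 N.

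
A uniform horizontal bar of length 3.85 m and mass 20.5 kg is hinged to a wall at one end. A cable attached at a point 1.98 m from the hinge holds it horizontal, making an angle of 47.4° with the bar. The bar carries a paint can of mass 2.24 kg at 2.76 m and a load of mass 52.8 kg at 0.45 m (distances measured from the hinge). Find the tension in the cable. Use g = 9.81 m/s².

About the hinge:
Beam weight: 20.5 × 9.81 = 201.1 N down at 1.925 m → arm 1.925 m, τ = 201.1 × 1.925 = 387.1 N·m clockwise.
Paint can: 2.24 × 9.81 = 21.97 N down at 2.76 m → arm 2.76 m, τ = 21.97 × 2.76 = 60.64 N·m clockwise.
Load: 52.8 × 9.81 = 518 N down at 0.45 m → arm 0.45 m, τ = 518 × 0.45 = 233.1 N·m clockwise.
Total clockwise load moment = 680.8 N·m.
The cable tension T acts at 1.98 m; only its component perpendicular to the bar, T sinθ, produces torque. sin 47.4° = 0.7361.
Setting net torque to zero: T × 1.98 × 0.7361 = 680.8 → T = 680.8 / 1.457 = 467 N.

T ≈ 467 N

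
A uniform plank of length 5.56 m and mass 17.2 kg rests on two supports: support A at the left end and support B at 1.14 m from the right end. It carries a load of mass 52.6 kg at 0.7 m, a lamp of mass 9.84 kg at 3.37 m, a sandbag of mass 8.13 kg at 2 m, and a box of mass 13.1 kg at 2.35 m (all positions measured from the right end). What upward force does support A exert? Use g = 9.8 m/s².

R_A ≈ 111 N

Sum moments about support B (its reaction then has zero moment arm).
Beam weight: 17.2 × 9.8 = 168.6 N down at 2.78 m → arm 1.64 m, τ = 168.6 × 1.64 = 276.5 N·m counterclockwise.
Load: 52.6 × 9.8 = 515.5 N down at 0.7 m → arm 0.44 m, τ = 515.5 × 0.44 = 226.8 N·m clockwise.
Lamp: 9.84 × 9.8 = 96.43 N down at 3.37 m → arm 2.23 m, τ = 96.43 × 2.23 = 215 N·m counterclockwise.
Sandbag: 8.13 × 9.8 = 79.67 N down at 2 m → arm 0.86 m, τ = 79.67 × 0.86 = 68.52 N·m counterclockwise.
Box: 13.1 × 9.8 = 128.4 N down at 2.35 m → arm 1.21 m, τ = 128.4 × 1.21 = 155.4 N·m counterclockwise.
Net load moment about support B = 488.6 N·m counterclockwise.
Reaction R at support A is upward at 5.56 m, arm 4.42 m → moment R × 4.42 clockwise.
Balancing moments: R × 4.42 = 488.6, giving R = 111 N.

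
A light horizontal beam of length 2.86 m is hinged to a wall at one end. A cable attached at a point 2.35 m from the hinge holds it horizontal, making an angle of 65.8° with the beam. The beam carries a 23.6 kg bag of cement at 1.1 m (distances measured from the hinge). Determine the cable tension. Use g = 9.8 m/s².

Take moments about the hinge.
Bag of cement: 23.6 × 9.8 = 231.3 N down at 1.1 m → arm 1.1 m, τ = 231.3 × 1.1 = 254.4 N·m clockwise.
Total clockwise load moment = 254.4 N·m.
The cable tension T acts at 2.35 m; only its component perpendicular to the beam, T sinθ, produces torque. sin 65.8° = 0.9121.
Balancing moments: T × 2.35 × 0.9121 = 254.4, giving T = 254.4 / 2.143 = 119 N.

T ≈ 119 N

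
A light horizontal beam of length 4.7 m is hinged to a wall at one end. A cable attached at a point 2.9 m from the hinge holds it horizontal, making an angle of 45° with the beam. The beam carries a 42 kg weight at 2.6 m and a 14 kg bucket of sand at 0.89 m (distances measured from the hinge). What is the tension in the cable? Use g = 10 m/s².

Choose the hinge as the axis so the unknown hinge reaction has zero arm there.
Weight: 42 × 10 = 420 N down at 2.6 m → arm 2.6 m, τ = 420 × 2.6 = 1092 N·m clockwise.
Bucket of sand: 14 × 10 = 140 N down at 0.89 m → arm 0.89 m, τ = 140 × 0.89 = 124.6 N·m clockwise.
Total clockwise load moment = 1217 N·m.
The cable tension T acts at 2.9 m; only its component perpendicular to the beam, T sinθ, produces torque. sin 45° = 0.7071.
Στ = 0 ⇒ T × 2.9 × 0.7071 = 1217 ⇒ T = 1217 / 2.051 = 593 N.

T ≈ 593 N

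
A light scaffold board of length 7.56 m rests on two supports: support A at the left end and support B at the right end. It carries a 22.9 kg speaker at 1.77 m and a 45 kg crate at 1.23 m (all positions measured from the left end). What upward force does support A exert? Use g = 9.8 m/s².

R_A ≈ 541 N

Taking torques about support B:
Speaker: 22.9 × 9.8 = 224.4 N down at 1.77 m → arm 5.79 m, τ = 224.4 × 5.79 = 1299 N·m counterclockwise.
Crate: 45 × 9.8 = 441 N down at 1.23 m → arm 6.33 m, τ = 441 × 6.33 = 2792 N·m counterclockwise.
Net load moment about support B = 4091 N·m counterclockwise.
Reaction R at support A is upward at 0 m, arm 7.56 m → moment R × 7.56 clockwise.
Στ = 0 ⇒ R × 7.56 = 4091 ⇒ R = 541 N.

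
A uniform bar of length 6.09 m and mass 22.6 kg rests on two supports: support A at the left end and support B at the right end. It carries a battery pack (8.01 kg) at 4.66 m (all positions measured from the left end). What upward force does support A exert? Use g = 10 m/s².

Take moments about support B.
Beam weight: 22.6 × 10 = 226 N down at 3.045 m → arm 3.045 m, τ = 226 × 3.045 = 688.2 N·m counterclockwise.
Battery pack: 8.01 × 10 = 80.1 N down at 4.66 m → arm 1.43 m, τ = 80.1 × 1.43 = 114.5 N·m counterclockwise.
Net load moment about support B = 802.7 N·m counterclockwise.
Reaction R at support A is upward at 0 m, arm 6.09 m → moment R × 6.09 clockwise.
Setting net torque to zero: R × 6.09 = 802.7 → R = 132 N.

R_A ≈ 132 N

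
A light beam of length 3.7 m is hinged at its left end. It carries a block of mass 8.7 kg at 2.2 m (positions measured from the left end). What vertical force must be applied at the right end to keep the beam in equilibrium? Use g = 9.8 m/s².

F ≈ 50.7 N

Take moments about the left end.
Block: 8.7 × 9.8 = 85.26 N down at 2.2 m → arm 2.2 m, τ = 85.26 × 2.2 = 187.6 N·m clockwise.
Net moment of the loads = 187.6 N·m clockwise.
The upward force F acts at the right end, arm 3.7 m, giving F × 3.7 counterclockwise.
Balancing moments: F × 3.7 = 187.6, giving F = 187.6 / 3.7 = 50.7 N.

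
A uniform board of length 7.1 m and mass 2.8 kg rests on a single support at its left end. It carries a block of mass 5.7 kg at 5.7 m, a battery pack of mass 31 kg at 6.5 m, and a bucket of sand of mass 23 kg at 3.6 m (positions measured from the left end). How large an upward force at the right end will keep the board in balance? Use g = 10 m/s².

Take moments about the left end.
Beam weight: 2.8 × 10 = 28 N down at 3.55 m → arm 3.55 m, τ = 28 × 3.55 = 99.4 N·m clockwise.
Block: 5.7 × 10 = 57 N down at 5.7 m → arm 5.7 m, τ = 57 × 5.7 = 324.9 N·m clockwise.
Battery pack: 31 × 10 = 310 N down at 6.5 m → arm 6.5 m, τ = 310 × 6.5 = 2015 N·m clockwise.
Bucket of sand: 23 × 10 = 230 N down at 3.6 m → arm 3.6 m, τ = 230 × 3.6 = 828 N·m clockwise.
Net moment of the loads = 3267 N·m clockwise.
The upward force F acts at the right end, arm 7.1 m, giving F × 7.1 counterclockwise.
Balancing moments: F × 7.1 = 3267, giving F = 3267 / 7.1 = 460 N.

F ≈ 460 N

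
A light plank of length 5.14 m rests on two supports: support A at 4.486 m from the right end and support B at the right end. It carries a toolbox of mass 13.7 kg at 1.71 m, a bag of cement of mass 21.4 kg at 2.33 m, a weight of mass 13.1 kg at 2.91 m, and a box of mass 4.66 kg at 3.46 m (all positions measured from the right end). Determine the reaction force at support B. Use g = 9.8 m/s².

Take moments about support A.
Toolbox: 13.7 × 9.8 = 134.3 N down at 1.71 m → arm 2.776 m, τ = 134.3 × 2.776 = 372.8 N·m clockwise.
Bag of cement: 21.4 × 9.8 = 209.7 N down at 2.33 m → arm 2.156 m, τ = 209.7 × 2.156 = 452.1 N·m clockwise.
Weight: 13.1 × 9.8 = 128.4 N down at 2.91 m → arm 1.576 m, τ = 128.4 × 1.576 = 202.4 N·m clockwise.
Box: 4.66 × 9.8 = 45.67 N down at 3.46 m → arm 1.026 m, τ = 45.67 × 1.026 = 46.86 N·m clockwise.
Net load moment about support A = 1074 N·m clockwise.
Reaction R at support B is upward at 0 m, arm 4.486 m → moment R × 4.486 counterclockwise.
Setting net torque to zero: R × 4.486 = 1074 → R = 239 N.

R_B ≈ 239 N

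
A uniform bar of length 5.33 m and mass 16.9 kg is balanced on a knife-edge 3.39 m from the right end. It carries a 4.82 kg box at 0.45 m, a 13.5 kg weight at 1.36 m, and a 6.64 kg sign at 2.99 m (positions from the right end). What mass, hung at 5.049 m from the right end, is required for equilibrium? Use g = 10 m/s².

m ≈ 34 kg

Take moments about the knife-edge (at 3.39 m from the right end).
Beam weight: 16.9 × 10 = 169 N down at 2.665 m → arm 0.725 m, τ = 169 × 0.725 = 122.5 N·m clockwise.
Box: 4.82 × 10 = 48.2 N down at 0.45 m → arm 2.94 m, τ = 48.2 × 2.94 = 141.7 N·m clockwise.
Weight: 13.5 × 10 = 135 N down at 1.36 m → arm 2.03 m, τ = 135 × 2.03 = 274 N·m clockwise.
Sign: 6.64 × 10 = 66.4 N down at 2.99 m → arm 0.4 m, τ = 66.4 × 0.4 = 26.56 N·m clockwise.
Net moment of known loads = 564.8 N·m clockwise.
An unknown mass m at 5.049 m has arm 1.659 m; its moment is m·g·1.659 counterclockwise.
Balancing moments: m × 10 × 1.659 = 564.8, giving m = 564.8 / (10 × 1.659) = 34 kg.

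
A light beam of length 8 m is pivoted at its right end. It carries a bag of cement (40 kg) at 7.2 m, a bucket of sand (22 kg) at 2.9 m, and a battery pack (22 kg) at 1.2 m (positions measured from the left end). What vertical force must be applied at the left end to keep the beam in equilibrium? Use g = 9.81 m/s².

F ≈ 360 N

Sum moments about the right end (the unknown pivot reaction has zero arm there).
Bag of cement: 40 × 9.81 = 392.4 N down at 7.2 m → arm 0.8 m, τ = 392.4 × 0.8 = 313.9 N·m counterclockwise.
Bucket of sand: 22 × 9.81 = 215.8 N down at 2.9 m → arm 5.1 m, τ = 215.8 × 5.1 = 1101 N·m counterclockwise.
Battery pack: 22 × 9.81 = 215.8 N down at 1.2 m → arm 6.8 m, τ = 215.8 × 6.8 = 1467 N·m counterclockwise.
Net moment of the loads = 2882 N·m counterclockwise.
The upward force F acts at the left end, arm 8 m, giving F × 8 clockwise.
Στ = 0 ⇒ F × 8 = 2882 ⇒ F = 2882 / 8 = 360 N.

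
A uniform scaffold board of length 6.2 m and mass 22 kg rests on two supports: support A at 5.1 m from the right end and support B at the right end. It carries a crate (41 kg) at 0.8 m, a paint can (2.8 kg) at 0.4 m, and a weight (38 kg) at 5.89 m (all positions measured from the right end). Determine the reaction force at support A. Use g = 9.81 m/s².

Sum moments about support B (its reaction then has zero moment arm).
Beam weight: 22 × 9.81 = 215.8 N down at 3.1 m → arm 3.1 m, τ = 215.8 × 3.1 = 669 N·m counterclockwise.
Crate: 41 × 9.81 = 402.2 N down at 0.8 m → arm 0.8 m, τ = 402.2 × 0.8 = 321.8 N·m counterclockwise.
Paint can: 2.8 × 9.81 = 27.47 N down at 0.4 m → arm 0.4 m, τ = 27.47 × 0.4 = 10.99 N·m counterclockwise.
Weight: 38 × 9.81 = 372.8 N down at 5.89 m → arm 5.89 m, τ = 372.8 × 5.89 = 2196 N·m counterclockwise.
Net load moment about support B = 3198 N·m counterclockwise.
Reaction R at support A is upward at 5.1 m, arm 5.1 m → moment R × 5.1 clockwise.
For rotational equilibrium, R × 5.1 = 3198, so R = 627 N.

R_A ≈ 627 N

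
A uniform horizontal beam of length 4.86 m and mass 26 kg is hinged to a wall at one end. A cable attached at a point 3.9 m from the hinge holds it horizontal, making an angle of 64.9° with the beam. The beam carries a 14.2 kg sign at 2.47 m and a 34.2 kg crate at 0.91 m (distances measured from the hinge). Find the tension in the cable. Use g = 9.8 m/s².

About the hinge:
Beam weight: 26 × 9.8 = 254.8 N down at 2.43 m → arm 2.43 m, τ = 254.8 × 2.43 = 619.2 N·m clockwise.
Sign: 14.2 × 9.8 = 139.2 N down at 2.47 m → arm 2.47 m, τ = 139.2 × 2.47 = 343.8 N·m clockwise.
Crate: 34.2 × 9.8 = 335.2 N down at 0.91 m → arm 0.91 m, τ = 335.2 × 0.91 = 305 N·m clockwise.
Total clockwise load moment = 1268 N·m.
The cable tension T acts at 3.9 m; only its component perpendicular to the beam, T sinθ, produces torque. sin 64.9° = 0.9056.
For rotational equilibrium, T × 3.9 × 0.9056 = 1268, so T = 1268 / 3.532 = 359 N.

T ≈ 359 N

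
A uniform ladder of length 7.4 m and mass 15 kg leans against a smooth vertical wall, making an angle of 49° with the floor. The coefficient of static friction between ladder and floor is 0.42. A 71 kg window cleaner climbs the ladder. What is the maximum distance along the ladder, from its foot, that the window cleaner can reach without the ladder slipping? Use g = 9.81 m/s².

Taking torques about the foot of the ladder:
Ladder weight 15×9.81 = 147.2 N acts at 3.7 m along the ladder; its horizontal arm is 3.7·cos49° = 2.427 m → τ = 357.3 N·m clockwise.
Window cleaner weight 71×9.81 = 696.5 N at distance d → arm d·cos49° → τ = 696.5·d·0.6561 clockwise.
Wall normal N at the top has arm L sinθ = 5.585 m counterclockwise, so Στ = 0 gives N·5.585 = 357.3 + 457·d.
ΣFy = 0 ⇒ N_floor = 843.7 N, so the maximum friction is μ_s·N_floor = 0.42×843.7 = 354.4 N. ΣFx = 0 ⇒ N_wall = f, so at the slipping point N = 354.4 N.
Substituting: 354.4×5.585 = 357.3 + 457·d ⇒ d = (1979 − 357.3) / 457 = 3.55 m.

d ≈ 3.55 m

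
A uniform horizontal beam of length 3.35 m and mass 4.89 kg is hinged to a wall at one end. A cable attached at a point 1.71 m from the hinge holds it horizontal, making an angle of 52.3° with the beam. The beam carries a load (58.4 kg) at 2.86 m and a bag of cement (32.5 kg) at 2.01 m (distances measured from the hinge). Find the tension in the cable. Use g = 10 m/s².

T ≈ 1780 N

Choose the hinge as the axis so the unknown hinge reaction has zero arm there.
Beam weight: 4.89 × 10 = 48.9 N down at 1.675 m → arm 1.675 m, τ = 48.9 × 1.675 = 81.91 N·m clockwise.
Load: 58.4 × 10 = 584 N down at 2.86 m → arm 2.86 m, τ = 584 × 2.86 = 1670 N·m clockwise.
Bag of cement: 32.5 × 10 = 325 N down at 2.01 m → arm 2.01 m, τ = 325 × 2.01 = 653.2 N·m clockwise.
Total clockwise load moment = 2405 N·m.
The cable tension T acts at 1.71 m; only its component perpendicular to the beam, T sinθ, produces torque. sin 52.3° = 0.7912.
Setting net torque to zero: T × 1.71 × 0.7912 = 2405 → T = 2405 / 1.353 = 1780 N.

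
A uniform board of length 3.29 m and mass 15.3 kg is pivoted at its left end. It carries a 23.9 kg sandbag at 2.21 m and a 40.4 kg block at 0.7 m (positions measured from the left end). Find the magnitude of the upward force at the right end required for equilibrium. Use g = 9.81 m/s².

F ≈ 317 N

Taking torques about the left end:
Beam weight: 15.3 × 9.81 = 150.1 N down at 1.645 m → arm 1.645 m, τ = 150.1 × 1.645 = 246.9 N·m clockwise.
Sandbag: 23.9 × 9.81 = 234.5 N down at 2.21 m → arm 2.21 m, τ = 234.5 × 2.21 = 518.2 N·m clockwise.
Block: 40.4 × 9.81 = 396.3 N down at 0.7 m → arm 0.7 m, τ = 396.3 × 0.7 = 277.4 N·m clockwise.
Net moment of the loads = 1042 N·m clockwise.
The upward force F acts at the right end, arm 3.29 m, giving F × 3.29 counterclockwise.
Balancing moments: F × 3.29 = 1042, giving F = 1042 / 3.29 = 317 N.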